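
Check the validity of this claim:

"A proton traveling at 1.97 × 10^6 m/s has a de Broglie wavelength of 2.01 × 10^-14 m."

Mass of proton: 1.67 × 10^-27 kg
False

The claim is incorrect.

Using λ = h/(mv):
λ = (6.626 × 10^-34 J·s) / (1.67 × 10^-27 kg × 1.97 × 10^6 m/s)
λ = 2.01 × 10^-13 m

The actual wavelength differs from the claimed 2.01 × 10^-14 m.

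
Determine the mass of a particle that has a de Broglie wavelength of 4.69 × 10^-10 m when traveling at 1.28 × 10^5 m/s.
1.10 × 10^-29 kg

From the de Broglie relation λ = h/(mv), we solve for m:

m = h/(λv)
m = (6.626 × 10^-34 J·s) / (4.69 × 10^-10 m × 1.28 × 10^5 m/s)
m = 1.10 × 10^-29 kg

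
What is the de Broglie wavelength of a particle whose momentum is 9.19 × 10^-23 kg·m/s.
7.21 × 10^-12 m

Using the de Broglie relation λ = h/p:

λ = h/p
λ = (6.626 × 10^-34 J·s) / (9.19 × 10^-23 kg·m/s)
λ = 7.21 × 10^-12 m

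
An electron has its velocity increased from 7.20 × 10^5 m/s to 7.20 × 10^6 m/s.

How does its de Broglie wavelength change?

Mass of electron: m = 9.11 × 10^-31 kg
The wavelength decreases by a factor of 10.

Using λ = h/(mv):

Initial wavelength: λ₁ = h/(mv₁) = 1.01 × 10^-9 m
Final wavelength: λ₂ = h/(mv₂) = 1.01 × 10^-10 m

Since λ ∝ 1/v, when velocity increases by a factor of 10, the wavelength decreases by a factor of 10.

λ₂/λ₁ = v₁/v₂ = 1/10

The wavelength decreases by a factor of 10.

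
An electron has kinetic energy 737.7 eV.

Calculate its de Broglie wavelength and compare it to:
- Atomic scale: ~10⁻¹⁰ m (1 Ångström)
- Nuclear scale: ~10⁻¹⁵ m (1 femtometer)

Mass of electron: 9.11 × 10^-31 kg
λ = 4.52 × 10^-11 m, which is between nuclear and atomic scales.

Using λ = h/√(2mKE):

KE = 737.7 eV = 1.182 × 10^-16 J

λ = h/√(2mKE)
λ = (6.626 × 10^-34 J·s) / √(2 × 9.11 × 10^-31 kg × 1.182 × 10^-16 J)
λ = 4.52 × 10^-11 m

Comparison:
- Atomic scale (10⁻¹⁰ m): λ is 0.45× this size
- Nuclear scale (10⁻¹⁵ m): λ is 4.5e+04× this size

The wavelength is between nuclear and atomic scales.

This wavelength is appropriate for probing atomic structure but too large for nuclear physics experiments.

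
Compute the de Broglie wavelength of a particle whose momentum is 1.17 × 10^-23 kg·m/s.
5.66 × 10^-11 m

Using the de Broglie relation λ = h/p:

λ = h/p
λ = (6.626 × 10^-34 J·s) / (1.17 × 10^-23 kg·m/s)
λ = 5.66 × 10^-11 m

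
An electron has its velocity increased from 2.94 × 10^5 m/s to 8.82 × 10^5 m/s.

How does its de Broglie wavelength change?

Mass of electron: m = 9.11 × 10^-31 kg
The wavelength decreases by a factor of 3.

Using λ = h/(mv):

Initial wavelength: λ₁ = h/(mv₁) = 2.47 × 10^-9 m
Final wavelength: λ₂ = h/(mv₂) = 8.25 × 10^-10 m

Since λ ∝ 1/v, when velocity increases by a factor of 3, the wavelength decreases by a factor of 3.

λ₂/λ₁ = v₁/v₂ = 1/3

The wavelength decreases by a factor of 3.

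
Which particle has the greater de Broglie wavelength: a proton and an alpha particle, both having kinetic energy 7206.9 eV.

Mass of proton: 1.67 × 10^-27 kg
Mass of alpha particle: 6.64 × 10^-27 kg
The proton has the longer wavelength.

Using λ = h/√(2mKE):

For proton: λ₁ = h/√(2m₁KE) = 3.37 × 10^-13 m
For alpha particle: λ₂ = h/√(2m₂KE) = 1.69 × 10^-13 m

Since λ ∝ 1/√m at constant kinetic energy, the lighter particle has the longer wavelength.

The proton has the longer de Broglie wavelength.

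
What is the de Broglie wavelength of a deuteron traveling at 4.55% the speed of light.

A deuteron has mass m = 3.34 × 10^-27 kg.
1.45 × 10^-14 m

Using the de Broglie relation λ = h/(mv):

v = 4.55% × c = 1.364 × 10^7 m/s

λ = h/(mv)
λ = (6.626 × 10^-34 J·s) / (3.34 × 10^-27 kg × 1.364 × 10^7 m/s)
λ = 1.45 × 10^-14 m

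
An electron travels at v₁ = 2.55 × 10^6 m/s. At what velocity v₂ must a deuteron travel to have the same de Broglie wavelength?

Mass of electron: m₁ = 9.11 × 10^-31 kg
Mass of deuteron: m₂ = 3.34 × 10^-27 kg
v₂ = 6.96 × 10^2 m/s

For equal de Broglie wavelengths: λ₁ = λ₂

h/(m₁v₁) = h/(m₂v₂)
m₁v₁ = m₂v₂
v₂ = v₁ · (m₁/m₂)

v₂ = 2.55 × 10^6 m/s × (9.11 × 10^-31 kg / 3.34 × 10^-27 kg)
v₂ = 6.96 × 10^2 m/s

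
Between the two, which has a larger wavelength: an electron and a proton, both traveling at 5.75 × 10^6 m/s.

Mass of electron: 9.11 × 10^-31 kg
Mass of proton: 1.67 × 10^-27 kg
The electron has the longer wavelength.

Using λ = h/(mv), since both particles have the same velocity, the wavelength depends only on mass.

For electron: λ₁ = h/(m₁v) = 1.26 × 10^-10 m
For proton: λ₂ = h/(m₂v) = 6.90 × 10^-14 m

Since λ ∝ 1/m at constant velocity, the lighter particle has the longer wavelength.

The electron has the longer de Broglie wavelength.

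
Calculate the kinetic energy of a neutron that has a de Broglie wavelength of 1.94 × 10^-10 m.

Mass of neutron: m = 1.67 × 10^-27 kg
3.49 × 10^-21 J (or 0.0218 eV)

From λ = h/√(2mKE), we solve for KE:

λ² = h²/(2mKE)
KE = h²/(2mλ²)
KE = (6.626 × 10^-34 J·s)² / (2 × 1.67 × 10^-27 kg × (1.94 × 10^-10 m)²)
KE = 3.49 × 10^-21 J
KE = 0.0218 eV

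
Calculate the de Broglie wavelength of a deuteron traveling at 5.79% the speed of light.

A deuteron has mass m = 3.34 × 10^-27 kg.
1.14 × 10^-14 m

Using the de Broglie relation λ = h/(mv):

v = 5.79% × c = 1.736 × 10^7 m/s

λ = h/(mv)
λ = (6.626 × 10^-34 J·s) / (3.34 × 10^-27 kg × 1.736 × 10^7 m/s)
λ = 1.14 × 10^-14 m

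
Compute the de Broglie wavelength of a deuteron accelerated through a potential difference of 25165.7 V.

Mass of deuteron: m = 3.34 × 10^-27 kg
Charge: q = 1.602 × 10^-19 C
1.28 × 10^-13 m

When a particle is accelerated through voltage V, it gains kinetic energy KE = qV.

The de Broglie wavelength is then λ = h/√(2mqV):

λ = h/√(2mqV)
λ = (6.626 × 10^-34 J·s) / √(2 × 3.34 × 10^-27 kg × 1.602 × 10^-19 C × 25165.7 V)
λ = 1.28 × 10^-13 m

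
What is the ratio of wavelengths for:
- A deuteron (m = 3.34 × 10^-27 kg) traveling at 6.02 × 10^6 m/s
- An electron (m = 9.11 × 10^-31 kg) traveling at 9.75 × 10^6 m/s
λ₁/λ₂ = 4.42 × 10^-4

Using λ = h/(mv):

λ₁ = h/(m₁v₁) = 3.30 × 10^-14 m
λ₂ = h/(m₂v₂) = 7.46 × 10^-11 m

Ratio λ₁/λ₂ = (m₂v₂)/(m₁v₁)
         = (9.11 × 10^-31 kg × 9.75 × 10^6 m/s) / (3.34 × 10^-27 kg × 6.02 × 10^6 m/s)
         = 4.42 × 10^-4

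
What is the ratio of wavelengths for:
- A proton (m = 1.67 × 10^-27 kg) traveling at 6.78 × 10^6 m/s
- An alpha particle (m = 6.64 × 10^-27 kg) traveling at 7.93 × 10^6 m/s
λ₁/λ₂ = 4.65

Using λ = h/(mv):

λ₁ = h/(m₁v₁) = 5.85 × 10^-14 m
λ₂ = h/(m₂v₂) = 1.26 × 10^-14 m

Ratio λ₁/λ₂ = (m₂v₂)/(m₁v₁)
         = (6.64 × 10^-27 kg × 7.93 × 10^6 m/s) / (1.67 × 10^-27 kg × 6.78 × 10^6 m/s)
         = 4.65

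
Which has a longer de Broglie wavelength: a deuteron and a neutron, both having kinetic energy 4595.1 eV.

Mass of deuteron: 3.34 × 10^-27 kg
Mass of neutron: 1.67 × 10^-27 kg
The neutron has the longer wavelength.

Using λ = h/√(2mKE):

For deuteron: λ₁ = h/√(2m₁KE) = 2.99 × 10^-13 m
For neutron: λ₂ = h/√(2m₂KE) = 4.23 × 10^-13 m

Since λ ∝ 1/√m at constant kinetic energy, the lighter particle has the longer wavelength.

The neutron has the longer de Broglie wavelength.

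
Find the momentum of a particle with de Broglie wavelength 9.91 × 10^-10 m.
6.69 × 10^-25 kg·m/s

From the de Broglie relation λ = h/p, we solve for p:

p = h/λ
p = (6.626 × 10^-34 J·s) / (9.91 × 10^-10 m)
p = 6.69 × 10^-25 kg·m/s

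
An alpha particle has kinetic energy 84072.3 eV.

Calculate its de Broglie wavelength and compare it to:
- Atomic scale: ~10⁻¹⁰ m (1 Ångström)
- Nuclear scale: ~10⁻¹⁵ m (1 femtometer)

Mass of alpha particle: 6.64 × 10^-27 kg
λ = 4.95 × 10^-14 m, which is between nuclear and atomic scales.

Using λ = h/√(2mKE):

KE = 84072.3 eV = 1.347 × 10^-14 J

λ = h/√(2mKE)
λ = (6.626 × 10^-34 J·s) / √(2 × 6.64 × 10^-27 kg × 1.347 × 10^-14 J)
λ = 4.95 × 10^-14 m

Comparison:
- Atomic scale (10⁻¹⁰ m): λ is 0.0005× this size
- Nuclear scale (10⁻¹⁵ m): λ is 50× this size

The wavelength is between nuclear and atomic scales.

This wavelength is appropriate for probing atomic structure but too large for nuclear physics experiments.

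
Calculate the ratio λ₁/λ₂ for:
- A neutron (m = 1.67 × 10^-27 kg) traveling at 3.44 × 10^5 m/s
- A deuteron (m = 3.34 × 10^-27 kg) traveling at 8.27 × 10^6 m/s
λ₁/λ₂ = 48.1

Using λ = h/(mv):

λ₁ = h/(m₁v₁) = 1.15 × 10^-12 m
λ₂ = h/(m₂v₂) = 2.40 × 10^-14 m

Ratio λ₁/λ₂ = (m₂v₂)/(m₁v₁)
         = (3.34 × 10^-27 kg × 8.27 × 10^6 m/s) / (1.67 × 10^-27 kg × 3.44 × 10^5 m/s)
         = 48.1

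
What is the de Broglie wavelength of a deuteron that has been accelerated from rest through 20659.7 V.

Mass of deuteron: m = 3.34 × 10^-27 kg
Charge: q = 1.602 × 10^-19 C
1.41 × 10^-13 m

When a particle is accelerated through voltage V, it gains kinetic energy KE = qV.

The de Broglie wavelength is then λ = h/√(2mqV):

λ = h/√(2mqV)
λ = (6.626 × 10^-34 J·s) / √(2 × 3.34 × 10^-27 kg × 1.602 × 10^-19 C × 20659.7 V)
λ = 1.41 × 10^-13 m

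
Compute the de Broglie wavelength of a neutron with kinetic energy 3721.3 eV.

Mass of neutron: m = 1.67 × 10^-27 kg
4.70 × 10^-13 m

Using λ = h/√(2mKE):

First convert KE to Joules: KE = 3721.3 eV = 5.962 × 10^-16 J

λ = h/√(2mKE)
λ = (6.626 × 10^-34 J·s) / √(2 × 1.67 × 10^-27 kg × 5.962 × 10^-16 J)
λ = 4.70 × 10^-13 m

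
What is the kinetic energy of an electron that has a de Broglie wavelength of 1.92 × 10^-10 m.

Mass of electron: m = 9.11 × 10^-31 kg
6.54 × 10^-18 J (or 40.8 eV)

From λ = h/√(2mKE), we solve for KE:

λ² = h²/(2mKE)
KE = h²/(2mλ²)
KE = (6.626 × 10^-34 J·s)² / (2 × 9.11 × 10^-31 kg × (1.92 × 10^-10 m)²)
KE = 6.54 × 10^-18 J
KE = 40.8 eV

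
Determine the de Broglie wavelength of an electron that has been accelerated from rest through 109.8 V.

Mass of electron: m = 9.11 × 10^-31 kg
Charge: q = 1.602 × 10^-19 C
1.17 × 10^-10 m

When a particle is accelerated through voltage V, it gains kinetic energy KE = qV.

The de Broglie wavelength is then λ = h/√(2mqV):

λ = h/√(2mqV)
λ = (6.626 × 10^-34 J·s) / √(2 × 9.11 × 10^-31 kg × 1.602 × 10^-19 C × 109.8 V)
λ = 1.17 × 10^-10 m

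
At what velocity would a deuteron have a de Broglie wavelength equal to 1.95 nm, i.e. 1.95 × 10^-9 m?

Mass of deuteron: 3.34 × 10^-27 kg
1.02 × 10^2 m/s

From λ = h/(mv), solve for v:

v = h/(mλ)
v = (6.626 × 10^-34 J·s) / (3.34 × 10^-27 kg × 1.95 × 10^-9 m)
v = 1.02 × 10^2 m/s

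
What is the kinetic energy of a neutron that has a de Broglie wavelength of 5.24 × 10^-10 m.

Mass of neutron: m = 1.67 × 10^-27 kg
4.79 × 10^-22 J (or 2.99 × 10^-3 eV)

From λ = h/√(2mKE), we solve for KE:

λ² = h²/(2mKE)
KE = h²/(2mλ²)
KE = (6.626 × 10^-34 J·s)² / (2 × 1.67 × 10^-27 kg × (5.24 × 10^-10 m)²)
KE = 4.79 × 10^-22 J
KE = 2.99 × 10^-3 eV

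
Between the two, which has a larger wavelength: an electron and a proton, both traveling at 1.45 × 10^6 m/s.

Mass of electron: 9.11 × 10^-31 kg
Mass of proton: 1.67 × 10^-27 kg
The electron has the longer wavelength.

Using λ = h/(mv), since both particles have the same velocity, the wavelength depends only on mass.

For electron: λ₁ = h/(m₁v) = 5.02 × 10^-10 m
For proton: λ₂ = h/(m₂v) = 2.74 × 10^-13 m

Since λ ∝ 1/m at constant velocity, the lighter particle has the longer wavelength.

The electron has the longer de Broglie wavelength.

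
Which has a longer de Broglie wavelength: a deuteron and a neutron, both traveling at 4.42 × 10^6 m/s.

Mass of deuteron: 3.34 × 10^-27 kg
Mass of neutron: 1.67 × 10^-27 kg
The neutron has the longer wavelength.

Using λ = h/(mv), since both particles have the same velocity, the wavelength depends only on mass.

For deuteron: λ₁ = h/(m₁v) = 4.49 × 10^-14 m
For neutron: λ₂ = h/(m₂v) = 8.98 × 10^-14 m

Since λ ∝ 1/m at constant velocity, the lighter particle has the longer wavelength.

The neutron has the longer de Broglie wavelength.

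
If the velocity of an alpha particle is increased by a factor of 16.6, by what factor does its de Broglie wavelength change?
The wavelength decreases by a factor of 16.6.

From λ = h/(mv), the wavelength is inversely proportional to velocity:

λ ∝ 1/v

If v → 16.6v, then λ → λ/16.6

When velocity is increased by a factor of 16.6, the wavelength decreases by a factor of 16.6.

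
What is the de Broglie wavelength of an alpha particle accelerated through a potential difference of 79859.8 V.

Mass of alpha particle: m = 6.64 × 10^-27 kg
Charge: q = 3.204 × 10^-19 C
3.59 × 10^-14 m

When a particle is accelerated through voltage V, it gains kinetic energy KE = qV.

The de Broglie wavelength is then λ = h/√(2mqV):

λ = h/√(2mqV)
λ = (6.626 × 10^-34 J·s) / √(2 × 6.64 × 10^-27 kg × 3.204 × 10^-19 C × 79859.8 V)
λ = 3.59 × 10^-14 m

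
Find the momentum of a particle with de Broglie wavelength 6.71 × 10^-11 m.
9.87 × 10^-24 kg·m/s

From the de Broglie relation λ = h/p, we solve for p:

p = h/λ
p = (6.626 × 10^-34 J·s) / (6.71 × 10^-11 m)
p = 9.87 × 10^-24 kg·m/s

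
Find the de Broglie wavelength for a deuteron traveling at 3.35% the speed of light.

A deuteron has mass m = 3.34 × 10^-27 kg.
1.98 × 10^-14 m

Using the de Broglie relation λ = h/(mv):

v = 3.35% × c = 1.004 × 10^7 m/s

λ = h/(mv)
λ = (6.626 × 10^-34 J·s) / (3.34 × 10^-27 kg × 1.004 × 10^7 m/s)
λ = 1.98 × 10^-14 m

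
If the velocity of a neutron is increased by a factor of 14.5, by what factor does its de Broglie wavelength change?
The wavelength decreases by a factor of 14.5.

From λ = h/(mv), the wavelength is inversely proportional to velocity:

λ ∝ 1/v

If v → 14.5v, then λ → λ/14.5

When velocity is increased by a factor of 14.5, the wavelength decreases by a factor of 14.5.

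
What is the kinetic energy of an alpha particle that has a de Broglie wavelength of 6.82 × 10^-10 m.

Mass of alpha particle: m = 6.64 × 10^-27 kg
7.11 × 10^-23 J (or 4.44 × 10^-4 eV)

From λ = h/√(2mKE), we solve for KE:

λ² = h²/(2mKE)
KE = h²/(2mλ²)
KE = (6.626 × 10^-34 J·s)² / (2 × 6.64 × 10^-27 kg × (6.82 × 10^-10 m)²)
KE = 7.11 × 10^-23 J
KE = 4.44 × 10^-4 eV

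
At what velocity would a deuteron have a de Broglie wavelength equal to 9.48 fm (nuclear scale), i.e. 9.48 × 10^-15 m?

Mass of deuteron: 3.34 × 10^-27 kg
2.09 × 10^7 m/s

From λ = h/(mv), solve for v:

v = h/(mλ)
v = (6.626 × 10^-34 J·s) / (3.34 × 10^-27 kg × 9.48 × 10^-15 m)
v = 2.09 × 10^7 m/s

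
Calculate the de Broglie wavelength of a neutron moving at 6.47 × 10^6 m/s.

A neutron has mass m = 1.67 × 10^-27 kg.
6.13 × 10^-14 m

Using the de Broglie relation λ = h/(mv):

λ = h/(mv)
λ = (6.626 × 10^-34 J·s) / (1.67 × 10^-27 kg × 6.47 × 10^6 m/s)
λ = 6.13 × 10^-14 m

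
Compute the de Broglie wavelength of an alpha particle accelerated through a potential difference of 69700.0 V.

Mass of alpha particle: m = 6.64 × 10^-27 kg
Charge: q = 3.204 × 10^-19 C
3.85 × 10^-14 m

When a particle is accelerated through voltage V, it gains kinetic energy KE = qV.

The de Broglie wavelength is then λ = h/√(2mqV):

λ = h/√(2mqV)
λ = (6.626 × 10^-34 J·s) / √(2 × 6.64 × 10^-27 kg × 3.204 × 10^-19 C × 69700.0 V)
λ = 3.85 × 10^-14 m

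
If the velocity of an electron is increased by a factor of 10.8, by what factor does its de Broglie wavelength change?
The wavelength decreases by a factor of 10.8.

From λ = h/(mv), the wavelength is inversely proportional to velocity:

λ ∝ 1/v

If v → 10.8v, then λ → λ/10.8

When velocity is increased by a factor of 10.8, the wavelength decreases by a factor of 10.8.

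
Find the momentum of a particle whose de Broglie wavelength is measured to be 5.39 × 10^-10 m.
1.23 × 10^-24 kg·m/s

From the de Broglie relation λ = h/p, we solve for p:

p = h/λ
p = (6.626 × 10^-34 J·s) / (5.39 × 10^-10 m)
p = 1.23 × 10^-24 kg·m/s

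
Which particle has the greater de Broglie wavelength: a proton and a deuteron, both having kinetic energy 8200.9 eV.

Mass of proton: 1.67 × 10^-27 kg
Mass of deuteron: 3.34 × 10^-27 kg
The proton has the longer wavelength.

Using λ = h/√(2mKE):

For proton: λ₁ = h/√(2m₁KE) = 3.16 × 10^-13 m
For deuteron: λ₂ = h/√(2m₂KE) = 2.24 × 10^-13 m

Since λ ∝ 1/√m at constant kinetic energy, the lighter particle has the longer wavelength.

The proton has the longer de Broglie wavelength.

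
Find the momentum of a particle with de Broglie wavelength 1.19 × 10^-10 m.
5.57 × 10^-24 kg·m/s

From the de Broglie relation λ = h/p, we solve for p:

p = h/λ
p = (6.626 × 10^-34 J·s) / (1.19 × 10^-10 m)
p = 5.57 × 10^-24 kg·m/s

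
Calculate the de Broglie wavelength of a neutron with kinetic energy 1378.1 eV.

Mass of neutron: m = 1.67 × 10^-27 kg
7.72 × 10^-13 m

Using λ = h/√(2mKE):

First convert KE to Joules: KE = 1378.1 eV = 2.208 × 10^-16 J

λ = h/√(2mKE)
λ = (6.626 × 10^-34 J·s) / √(2 × 1.67 × 10^-27 kg × 2.208 × 10^-16 J)
λ = 7.72 × 10^-13 m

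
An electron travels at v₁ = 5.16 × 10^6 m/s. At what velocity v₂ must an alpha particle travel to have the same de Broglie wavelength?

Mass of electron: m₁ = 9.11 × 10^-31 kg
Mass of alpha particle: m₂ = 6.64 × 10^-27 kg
v₂ = 7.08 × 10^2 m/s

For equal de Broglie wavelengths: λ₁ = λ₂

h/(m₁v₁) = h/(m₂v₂)
m₁v₁ = m₂v₂
v₂ = v₁ · (m₁/m₂)

v₂ = 5.16 × 10^6 m/s × (9.11 × 10^-31 kg / 6.64 × 10^-27 kg)
v₂ = 7.08 × 10^2 m/s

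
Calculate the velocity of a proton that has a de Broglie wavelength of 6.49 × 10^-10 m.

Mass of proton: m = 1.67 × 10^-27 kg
6.11 × 10^2 m/s

From the de Broglie relation λ = h/(mv), we solve for v:

v = h/(mλ)
v = (6.626 × 10^-34 J·s) / (1.67 × 10^-27 kg × 6.49 × 10^-10 m)
v = 6.11 × 10^2 m/s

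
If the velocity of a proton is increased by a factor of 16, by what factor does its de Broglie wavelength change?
The wavelength decreases by a factor of 16.

From λ = h/(mv), the wavelength is inversely proportional to velocity:

λ ∝ 1/v

If v → 16v, then λ → λ/16

When velocity is increased by a factor of 16, the wavelength decreases by a factor of 16.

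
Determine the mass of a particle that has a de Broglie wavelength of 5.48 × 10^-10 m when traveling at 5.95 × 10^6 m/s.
2.03 × 10^-31 kg

From the de Broglie relation λ = h/(mv), we solve for m:

m = h/(λv)
m = (6.626 × 10^-34 J·s) / (5.48 × 10^-10 m × 5.95 × 10^6 m/s)
m = 2.03 × 10^-31 kg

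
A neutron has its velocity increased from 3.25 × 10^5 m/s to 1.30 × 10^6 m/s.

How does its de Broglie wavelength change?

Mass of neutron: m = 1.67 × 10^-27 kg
The wavelength decreases by a factor of 4.

Using λ = h/(mv):

Initial wavelength: λ₁ = h/(mv₁) = 1.22 × 10^-12 m
Final wavelength: λ₂ = h/(mv₂) = 3.05 × 10^-13 m

Since λ ∝ 1/v, when velocity increases by a factor of 4, the wavelength decreases by a factor of 4.

λ₂/λ₁ = v₁/v₂ = 1/4

The wavelength decreases by a factor of 4.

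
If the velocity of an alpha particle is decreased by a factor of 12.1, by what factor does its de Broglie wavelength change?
The wavelength increases by a factor of 12.1.

From λ = h/(mv), the wavelength is inversely proportional to velocity:

λ ∝ 1/v

If v → v/12.1, then λ → 12.1λ

When velocity is decreased by a factor of 12.1, the wavelength increases by a factor of 12.1.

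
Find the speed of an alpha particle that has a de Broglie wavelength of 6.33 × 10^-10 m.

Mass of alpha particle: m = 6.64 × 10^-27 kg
1.58 × 10^2 m/s

From the de Broglie relation λ = h/(mv), we solve for v:

v = h/(mλ)
v = (6.626 × 10^-34 J·s) / (6.64 × 10^-27 kg × 6.33 × 10^-10 m)
v = 1.58 × 10^2 m/s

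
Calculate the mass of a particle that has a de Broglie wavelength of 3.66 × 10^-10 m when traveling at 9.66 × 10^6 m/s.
1.87 × 10^-31 kg

From the de Broglie relation λ = h/(mv), we solve for m:

m = h/(λv)
m = (6.626 × 10^-34 J·s) / (3.66 × 10^-10 m × 9.66 × 10^6 m/s)
m = 1.87 × 10^-31 kg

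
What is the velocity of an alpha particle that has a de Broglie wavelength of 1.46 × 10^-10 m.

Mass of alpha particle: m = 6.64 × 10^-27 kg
6.83 × 10^2 m/s

From the de Broglie relation λ = h/(mv), we solve for v:

v = h/(mλ)
v = (6.626 × 10^-34 J·s) / (6.64 × 10^-27 kg × 1.46 × 10^-10 m)
v = 6.83 × 10^2 m/s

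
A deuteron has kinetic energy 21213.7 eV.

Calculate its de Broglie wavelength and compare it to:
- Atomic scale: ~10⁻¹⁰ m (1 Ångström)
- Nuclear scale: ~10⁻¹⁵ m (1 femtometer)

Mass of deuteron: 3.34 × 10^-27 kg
λ = 1.39 × 10^-13 m, which is between nuclear and atomic scales.

Using λ = h/√(2mKE):

KE = 21213.7 eV = 3.399 × 10^-15 J

λ = h/√(2mKE)
λ = (6.626 × 10^-34 J·s) / √(2 × 3.34 × 10^-27 kg × 3.399 × 10^-15 J)
λ = 1.39 × 10^-13 m

Comparison:
- Atomic scale (10⁻¹⁰ m): λ is 0.0014× this size
- Nuclear scale (10⁻¹⁵ m): λ is 1.4e+02× this size

The wavelength is between nuclear and atomic scales.

This wavelength is appropriate for probing atomic structure but too large for nuclear physics experiments.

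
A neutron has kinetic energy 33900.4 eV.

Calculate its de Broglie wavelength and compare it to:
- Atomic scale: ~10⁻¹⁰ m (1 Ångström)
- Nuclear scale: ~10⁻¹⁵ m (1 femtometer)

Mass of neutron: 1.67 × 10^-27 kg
λ = 1.56 × 10^-13 m, which is between nuclear and atomic scales.

Using λ = h/√(2mKE):

KE = 33900.4 eV = 5.431 × 10^-15 J

λ = h/√(2mKE)
λ = (6.626 × 10^-34 J·s) / √(2 × 1.67 × 10^-27 kg × 5.431 × 10^-15 J)
λ = 1.56 × 10^-13 m

Comparison:
- Atomic scale (10⁻¹⁰ m): λ is 0.0016× this size
- Nuclear scale (10⁻¹⁵ m): λ is 1.6e+02× this size

The wavelength is between nuclear and atomic scales.

This wavelength is appropriate for probing atomic structure but too large for nuclear physics experiments.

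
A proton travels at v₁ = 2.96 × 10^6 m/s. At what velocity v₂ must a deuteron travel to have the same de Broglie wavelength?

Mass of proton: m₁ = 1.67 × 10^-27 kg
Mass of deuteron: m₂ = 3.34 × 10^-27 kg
v₂ = 1.48 × 10^6 m/s

For equal de Broglie wavelengths: λ₁ = λ₂

h/(m₁v₁) = h/(m₂v₂)
m₁v₁ = m₂v₂
v₂ = v₁ · (m₁/m₂)

v₂ = 2.96 × 10^6 m/s × (1.67 × 10^-27 kg / 3.34 × 10^-27 kg)
v₂ = 1.48 × 10^6 m/s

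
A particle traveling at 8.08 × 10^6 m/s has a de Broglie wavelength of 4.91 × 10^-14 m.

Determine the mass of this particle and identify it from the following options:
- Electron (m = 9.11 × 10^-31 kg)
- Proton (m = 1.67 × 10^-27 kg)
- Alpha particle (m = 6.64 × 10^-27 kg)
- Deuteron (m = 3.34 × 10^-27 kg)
The particle is a proton.

From λ = h/(mv), solve for mass:

m = h/(λv)
m = (6.626 × 10^-34 J·s) / (4.91 × 10^-14 m × 8.08 × 10^6 m/s)
m = 1.67 × 10^-27 kg

Comparing with the listed masses, this is closest to a proton.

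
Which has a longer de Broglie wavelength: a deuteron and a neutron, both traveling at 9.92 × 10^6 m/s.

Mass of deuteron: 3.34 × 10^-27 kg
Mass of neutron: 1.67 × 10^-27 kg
The neutron has the longer wavelength.

Using λ = h/(mv), since both particles have the same velocity, the wavelength depends only on mass.

For deuteron: λ₁ = h/(m₁v) = 2.00 × 10^-14 m
For neutron: λ₂ = h/(m₂v) = 4.00 × 10^-14 m

Since λ ∝ 1/m at constant velocity, the lighter particle has the longer wavelength.

The neutron has the longer de Broglie wavelength.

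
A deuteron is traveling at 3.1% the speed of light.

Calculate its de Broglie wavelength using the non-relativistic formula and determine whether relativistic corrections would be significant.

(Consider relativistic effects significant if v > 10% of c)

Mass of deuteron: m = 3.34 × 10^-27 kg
No, relativistic corrections are not needed.

Using the non-relativistic de Broglie formula λ = h/(mv):

v = 3.1% × c = 9.294 × 10^6 m/s

λ = h/(mv)
λ = (6.626 × 10^-34 J·s) / (3.34 × 10^-27 kg × 9.294 × 10^6 m/s)
λ = 2.13 × 10^-14 m

Since v = 3.1% of c < 10% of c, relativistic corrections are NOT significant and this non-relativistic result is a good approximation.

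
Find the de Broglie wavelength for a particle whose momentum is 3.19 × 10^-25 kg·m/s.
2.08 × 10^-9 m

Using the de Broglie relation λ = h/p:

λ = h/p
λ = (6.626 × 10^-34 J·s) / (3.19 × 10^-25 kg·m/s)
λ = 2.08 × 10^-9 m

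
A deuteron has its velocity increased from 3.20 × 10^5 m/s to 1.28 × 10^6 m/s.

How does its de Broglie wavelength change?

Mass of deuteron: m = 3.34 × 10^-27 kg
The wavelength decreases by a factor of 4.

Using λ = h/(mv):

Initial wavelength: λ₁ = h/(mv₁) = 6.20 × 10^-13 m
Final wavelength: λ₂ = h/(mv₂) = 1.55 × 10^-13 m

Since λ ∝ 1/v, when velocity increases by a factor of 4, the wavelength decreases by a factor of 4.

λ₂/λ₁ = v₁/v₂ = 1/4

The wavelength decreases by a factor of 4.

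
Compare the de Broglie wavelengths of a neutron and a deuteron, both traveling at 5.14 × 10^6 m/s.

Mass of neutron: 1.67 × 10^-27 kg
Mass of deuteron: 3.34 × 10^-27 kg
The neutron has the longer wavelength.

Using λ = h/(mv), since both particles have the same velocity, the wavelength depends only on mass.

For neutron: λ₁ = h/(m₁v) = 7.72 × 10^-14 m
For deuteron: λ₂ = h/(m₂v) = 3.86 × 10^-14 m

Since λ ∝ 1/m at constant velocity, the lighter particle has the longer wavelength.

The neutron has the longer de Broglie wavelength.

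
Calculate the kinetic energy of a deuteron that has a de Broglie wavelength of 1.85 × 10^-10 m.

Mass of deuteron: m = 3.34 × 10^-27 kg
1.92 × 10^-21 J (or 0.0120 eV)

From λ = h/√(2mKE), we solve for KE:

λ² = h²/(2mKE)
KE = h²/(2mλ²)
KE = (6.626 × 10^-34 J·s)² / (2 × 3.34 × 10^-27 kg × (1.85 × 10^-10 m)²)
KE = 1.92 × 10^-21 J
KE = 0.0120 eV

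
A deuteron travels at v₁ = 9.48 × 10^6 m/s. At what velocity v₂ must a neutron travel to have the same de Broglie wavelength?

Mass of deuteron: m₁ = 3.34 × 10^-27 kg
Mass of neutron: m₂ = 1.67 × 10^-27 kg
v₂ = 1.90 × 10^7 m/s

For equal de Broglie wavelengths: λ₁ = λ₂

h/(m₁v₁) = h/(m₂v₂)
m₁v₁ = m₂v₂
v₂ = v₁ · (m₁/m₂)

v₂ = 9.48 × 10^6 m/s × (3.34 × 10^-27 kg / 1.67 × 10^-27 kg)
v₂ = 1.90 × 10^7 m/s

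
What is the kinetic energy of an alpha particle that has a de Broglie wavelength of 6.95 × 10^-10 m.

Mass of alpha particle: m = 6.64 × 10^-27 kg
6.84 × 10^-23 J (or 4.27 × 10^-4 eV)

From λ = h/√(2mKE), we solve for KE:

λ² = h²/(2mKE)
KE = h²/(2mλ²)
KE = (6.626 × 10^-34 J·s)² / (2 × 6.64 × 10^-27 kg × (6.95 × 10^-10 m)²)
KE = 6.84 × 10^-23 J
KE = 4.27 × 10^-4 eV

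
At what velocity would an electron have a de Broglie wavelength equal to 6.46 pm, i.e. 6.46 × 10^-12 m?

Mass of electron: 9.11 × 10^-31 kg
1.13 × 10^8 m/s

From λ = h/(mv), solve for v:

v = h/(mλ)
v = (6.626 × 10^-34 J·s) / (9.11 × 10^-31 kg × 6.46 × 10^-12 m)
v = 1.13 × 10^8 m/s

Note: This velocity is 37.6% of the speed of light, so relativistic corrections would be needed for a more accurate calculation.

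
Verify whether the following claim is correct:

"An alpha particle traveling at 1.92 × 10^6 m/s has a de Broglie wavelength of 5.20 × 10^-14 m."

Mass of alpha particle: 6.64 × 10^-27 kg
True

The claim is correct.

Using λ = h/(mv):
λ = (6.626 × 10^-34 J·s) / (6.64 × 10^-27 kg × 1.92 × 10^6 m/s)
λ = 5.20 × 10^-14 m

This matches the claimed value.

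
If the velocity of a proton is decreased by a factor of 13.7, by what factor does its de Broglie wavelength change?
The wavelength increases by a factor of 13.7.

From λ = h/(mv), the wavelength is inversely proportional to velocity:

λ ∝ 1/v

If v → v/13.7, then λ → 13.7λ

When velocity is decreased by a factor of 13.7, the wavelength increases by a factor of 13.7.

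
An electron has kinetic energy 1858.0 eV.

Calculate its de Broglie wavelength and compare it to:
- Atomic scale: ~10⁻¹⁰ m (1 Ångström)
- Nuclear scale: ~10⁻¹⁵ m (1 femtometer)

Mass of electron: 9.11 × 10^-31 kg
λ = 2.85 × 10^-11 m, which is between nuclear and atomic scales.

Using λ = h/√(2mKE):

KE = 1858.0 eV = 2.977 × 10^-16 J

λ = h/√(2mKE)
λ = (6.626 × 10^-34 J·s) / √(2 × 9.11 × 10^-31 kg × 2.977 × 10^-16 J)
λ = 2.85 × 10^-11 m

Comparison:
- Atomic scale (10⁻¹⁰ m): λ is 0.28× this size
- Nuclear scale (10⁻¹⁵ m): λ is 2.8e+04× this size

The wavelength is between nuclear and atomic scales.

This wavelength is appropriate for probing atomic structure but too large for nuclear physics experiments.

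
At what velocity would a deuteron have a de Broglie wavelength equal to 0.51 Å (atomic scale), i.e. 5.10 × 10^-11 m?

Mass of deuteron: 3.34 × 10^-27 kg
3.89 × 10^3 m/s

From λ = h/(mv), solve for v:

v = h/(mλ)
v = (6.626 × 10^-34 J·s) / (3.34 × 10^-27 kg × 5.10 × 10^-11 m)
v = 3.89 × 10^3 m/s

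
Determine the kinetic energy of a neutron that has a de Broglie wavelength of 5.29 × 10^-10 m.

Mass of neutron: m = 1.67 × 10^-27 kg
4.70 × 10^-22 J (or 2.93 × 10^-3 eV)

From λ = h/√(2mKE), we solve for KE:

λ² = h²/(2mKE)
KE = h²/(2mλ²)
KE = (6.626 × 10^-34 J·s)² / (2 × 1.67 × 10^-27 kg × (5.29 × 10^-10 m)²)
KE = 4.70 × 10^-22 J
KE = 2.93 × 10^-3 eV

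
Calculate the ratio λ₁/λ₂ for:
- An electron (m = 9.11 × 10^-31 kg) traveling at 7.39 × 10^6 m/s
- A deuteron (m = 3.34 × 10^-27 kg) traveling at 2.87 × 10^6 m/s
λ₁/λ₂ = 1.42 × 10^3

Using λ = h/(mv):

λ₁ = h/(m₁v₁) = 9.84 × 10^-11 m
λ₂ = h/(m₂v₂) = 6.91 × 10^-14 m

Ratio λ₁/λ₂ = (m₂v₂)/(m₁v₁)
         = (3.34 × 10^-27 kg × 2.87 × 10^6 m/s) / (9.11 × 10^-31 kg × 7.39 × 10^6 m/s)
         = 1.42 × 10^3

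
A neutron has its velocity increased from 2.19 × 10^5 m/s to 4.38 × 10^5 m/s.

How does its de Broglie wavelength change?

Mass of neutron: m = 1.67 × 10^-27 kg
The wavelength decreases by a factor of 2.

Using λ = h/(mv):

Initial wavelength: λ₁ = h/(mv₁) = 1.81 × 10^-12 m
Final wavelength: λ₂ = h/(mv₂) = 9.06 × 10^-13 m

Since λ ∝ 1/v, when velocity increases by a factor of 2, the wavelength decreases by a factor of 2.

λ₂/λ₁ = v₁/v₂ = 1/2

The wavelength decreases by a factor of 2.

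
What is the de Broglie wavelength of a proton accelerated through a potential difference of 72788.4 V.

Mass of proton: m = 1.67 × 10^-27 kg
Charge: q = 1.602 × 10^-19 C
1.06 × 10^-13 m

When a particle is accelerated through voltage V, it gains kinetic energy KE = qV.

The de Broglie wavelength is then λ = h/√(2mqV):

λ = h/√(2mqV)
λ = (6.626 × 10^-34 J·s) / √(2 × 1.67 × 10^-27 kg × 1.602 × 10^-19 C × 72788.4 V)
λ = 1.06 × 10^-13 m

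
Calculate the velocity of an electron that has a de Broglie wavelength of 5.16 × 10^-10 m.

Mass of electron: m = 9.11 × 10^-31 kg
1.41 × 10^6 m/s

From the de Broglie relation λ = h/(mv), we solve for v:

v = h/(mλ)
v = (6.626 × 10^-34 J·s) / (9.11 × 10^-31 kg × 5.16 × 10^-10 m)
v = 1.41 × 10^6 m/s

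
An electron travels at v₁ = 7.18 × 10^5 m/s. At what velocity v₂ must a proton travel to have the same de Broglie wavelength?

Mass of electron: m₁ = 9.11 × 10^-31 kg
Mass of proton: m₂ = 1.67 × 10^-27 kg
v₂ = 3.92 × 10^2 m/s

For equal de Broglie wavelengths: λ₁ = λ₂

h/(m₁v₁) = h/(m₂v₂)
m₁v₁ = m₂v₂
v₂ = v₁ · (m₁/m₂)

v₂ = 7.18 × 10^5 m/s × (9.11 × 10^-31 kg / 1.67 × 10^-27 kg)
v₂ = 3.92 × 10^2 m/s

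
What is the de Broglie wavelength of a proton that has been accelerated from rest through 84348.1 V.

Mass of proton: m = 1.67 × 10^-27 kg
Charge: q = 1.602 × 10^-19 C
9.86 × 10^-14 m

When a particle is accelerated through voltage V, it gains kinetic energy KE = qV.

The de Broglie wavelength is then λ = h/√(2mqV):

λ = h/√(2mqV)
λ = (6.626 × 10^-34 J·s) / √(2 × 1.67 × 10^-27 kg × 1.602 × 10^-19 C × 84348.1 V)
λ = 9.86 × 10^-14 m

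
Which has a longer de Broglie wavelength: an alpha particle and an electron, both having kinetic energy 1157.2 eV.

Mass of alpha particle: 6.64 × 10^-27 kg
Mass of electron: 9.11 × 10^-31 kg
The electron has the longer wavelength.

Using λ = h/√(2mKE):

For alpha particle: λ₁ = h/√(2m₁KE) = 4.22 × 10^-13 m
For electron: λ₂ = h/√(2m₂KE) = 3.61 × 10^-11 m

Since λ ∝ 1/√m at constant kinetic energy, the lighter particle has the longer wavelength.

The electron has the longer de Broglie wavelength.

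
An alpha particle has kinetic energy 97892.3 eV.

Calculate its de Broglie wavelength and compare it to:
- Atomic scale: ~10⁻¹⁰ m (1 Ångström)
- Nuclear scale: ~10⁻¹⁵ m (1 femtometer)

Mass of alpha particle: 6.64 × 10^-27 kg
λ = 4.59 × 10^-14 m, which is between nuclear and atomic scales.

Using λ = h/√(2mKE):

KE = 97892.3 eV = 1.568 × 10^-14 J

λ = h/√(2mKE)
λ = (6.626 × 10^-34 J·s) / √(2 × 6.64 × 10^-27 kg × 1.568 × 10^-14 J)
λ = 4.59 × 10^-14 m

Comparison:
- Atomic scale (10⁻¹⁰ m): λ is 0.00046× this size
- Nuclear scale (10⁻¹⁵ m): λ is 46× this size

The wavelength is between nuclear and atomic scales.

This wavelength is appropriate for probing atomic structure but too large for nuclear physics experiments.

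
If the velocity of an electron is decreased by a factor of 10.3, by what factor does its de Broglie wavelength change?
The wavelength increases by a factor of 10.3.

From λ = h/(mv), the wavelength is inversely proportional to velocity:

λ ∝ 1/v

If v → v/10.3, then λ → 10.3λ

When velocity is decreased by a factor of 10.3, the wavelength increases by a factor of 10.3.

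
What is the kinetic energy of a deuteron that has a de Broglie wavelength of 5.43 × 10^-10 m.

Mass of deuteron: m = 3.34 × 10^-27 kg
2.23 × 10^-22 J (or 1.39 × 10^-3 eV)

From λ = h/√(2mKE), we solve for KE:

λ² = h²/(2mKE)
KE = h²/(2mλ²)
KE = (6.626 × 10^-34 J·s)² / (2 × 3.34 × 10^-27 kg × (5.43 × 10^-10 m)²)
KE = 2.23 × 10^-22 J
KE = 1.39 × 10^-3 eV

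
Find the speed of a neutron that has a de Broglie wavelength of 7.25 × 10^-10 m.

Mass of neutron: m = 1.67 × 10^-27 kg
5.47 × 10^2 m/s

From the de Broglie relation λ = h/(mv), we solve for v:

v = h/(mλ)
v = (6.626 × 10^-34 J·s) / (1.67 × 10^-27 kg × 7.25 × 10^-10 m)
v = 5.47 × 10^2 m/s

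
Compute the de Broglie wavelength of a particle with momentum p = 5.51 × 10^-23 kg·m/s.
1.20 × 10^-11 m

Using the de Broglie relation λ = h/p:

λ = h/p
λ = (6.626 × 10^-34 J·s) / (5.51 × 10^-23 kg·m/s)
λ = 1.20 × 10^-11 m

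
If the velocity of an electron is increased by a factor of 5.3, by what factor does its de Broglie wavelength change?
The wavelength decreases by a factor of 5.3.

From λ = h/(mv), the wavelength is inversely proportional to velocity:

λ ∝ 1/v

If v → 5.3v, then λ → λ/5.3

When velocity is increased by a factor of 5.3, the wavelength decreases by a factor of 5.3.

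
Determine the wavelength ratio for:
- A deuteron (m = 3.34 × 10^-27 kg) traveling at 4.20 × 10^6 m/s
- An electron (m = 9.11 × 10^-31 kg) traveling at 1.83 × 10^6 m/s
λ₁/λ₂ = 1.19 × 10^-4

Using λ = h/(mv):

λ₁ = h/(m₁v₁) = 4.72 × 10^-14 m
λ₂ = h/(m₂v₂) = 3.97 × 10^-10 m

Ratio λ₁/λ₂ = (m₂v₂)/(m₁v₁)
         = (9.11 × 10^-31 kg × 1.83 × 10^6 m/s) / (3.34 × 10^-27 kg × 4.20 × 10^6 m/s)
         = 1.19 × 10^-4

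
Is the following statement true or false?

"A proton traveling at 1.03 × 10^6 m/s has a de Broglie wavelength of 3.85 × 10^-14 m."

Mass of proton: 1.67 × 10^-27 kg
False

The claim is incorrect.

Using λ = h/(mv):
λ = (6.626 × 10^-34 J·s) / (1.67 × 10^-27 kg × 1.03 × 10^6 m/s)
λ = 3.85 × 10^-13 m

The actual wavelength differs from the claimed 3.85 × 10^-14 m.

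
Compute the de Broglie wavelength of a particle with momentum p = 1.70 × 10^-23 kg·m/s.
3.90 × 10^-11 m

Using the de Broglie relation λ = h/p:

λ = h/p
λ = (6.626 × 10^-34 J·s) / (1.70 × 10^-23 kg·m/s)
λ = 3.90 × 10^-11 m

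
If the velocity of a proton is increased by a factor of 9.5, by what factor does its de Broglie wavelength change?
The wavelength decreases by a factor of 9.5.

From λ = h/(mv), the wavelength is inversely proportional to velocity:

λ ∝ 1/v

If v → 9.5v, then λ → λ/9.5

When velocity is increased by a factor of 9.5, the wavelength decreases by a factor of 9.5.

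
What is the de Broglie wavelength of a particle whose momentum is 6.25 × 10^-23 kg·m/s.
1.06 × 10^-11 m

Using the de Broglie relation λ = h/p:

λ = h/p
λ = (6.626 × 10^-34 J·s) / (6.25 × 10^-23 kg·m/s)
λ = 1.06 × 10^-11 m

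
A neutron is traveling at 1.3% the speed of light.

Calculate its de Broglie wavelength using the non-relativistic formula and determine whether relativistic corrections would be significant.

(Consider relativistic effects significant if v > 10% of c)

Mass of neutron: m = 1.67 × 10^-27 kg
No, relativistic corrections are not needed.

Using the non-relativistic de Broglie formula λ = h/(mv):

v = 1.3% × c = 3.897 × 10^6 m/s

λ = h/(mv)
λ = (6.626 × 10^-34 J·s) / (1.67 × 10^-27 kg × 3.897 × 10^6 m/s)
λ = 1.02 × 10^-13 m

Since v = 1.3% of c < 10% of c, relativistic corrections are NOT significant and this non-relativistic result is a good approximation.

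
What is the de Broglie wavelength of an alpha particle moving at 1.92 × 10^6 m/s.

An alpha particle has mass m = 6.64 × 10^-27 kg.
5.20 × 10^-14 m

Using the de Broglie relation λ = h/(mv):

λ = h/(mv)
λ = (6.626 × 10^-34 J·s) / (6.64 × 10^-27 kg × 1.92 × 10^6 m/s)
λ = 5.20 × 10^-14 m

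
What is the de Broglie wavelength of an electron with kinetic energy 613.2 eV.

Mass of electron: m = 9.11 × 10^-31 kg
4.95 × 10^-11 m

Using λ = h/√(2mKE):

First convert KE to Joules: KE = 613.2 eV = 9.825 × 10^-17 J

λ = h/√(2mKE)
λ = (6.626 × 10^-34 J·s) / √(2 × 9.11 × 10^-31 kg × 9.825 × 10^-17 J)
λ = 4.95 × 10^-11 m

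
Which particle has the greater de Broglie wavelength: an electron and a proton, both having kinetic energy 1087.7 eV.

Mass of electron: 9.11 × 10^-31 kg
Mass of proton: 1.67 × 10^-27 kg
The electron has the longer wavelength.

Using λ = h/√(2mKE):

For electron: λ₁ = h/√(2m₁KE) = 3.72 × 10^-11 m
For proton: λ₂ = h/√(2m₂KE) = 8.68 × 10^-13 m

Since λ ∝ 1/√m at constant kinetic energy, the lighter particle has the longer wavelength.

The electron has the longer de Broglie wavelength.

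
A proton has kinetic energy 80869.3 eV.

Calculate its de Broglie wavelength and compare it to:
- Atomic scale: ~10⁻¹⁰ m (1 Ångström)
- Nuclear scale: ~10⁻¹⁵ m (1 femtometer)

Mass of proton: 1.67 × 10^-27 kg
λ = 1.01 × 10^-13 m, which is between nuclear and atomic scales.

Using λ = h/√(2mKE):

KE = 80869.3 eV = 1.296 × 10^-14 J

λ = h/√(2mKE)
λ = (6.626 × 10^-34 J·s) / √(2 × 1.67 × 10^-27 kg × 1.296 × 10^-14 J)
λ = 1.01 × 10^-13 m

Comparison:
- Atomic scale (10⁻¹⁰ m): λ is 0.001× this size
- Nuclear scale (10⁻¹⁵ m): λ is 1e+02× this size

The wavelength is between nuclear and atomic scales.

This wavelength is appropriate for probing atomic structure but too large for nuclear physics experiments.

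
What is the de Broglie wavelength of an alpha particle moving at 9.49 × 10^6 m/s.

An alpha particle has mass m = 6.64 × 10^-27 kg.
1.05 × 10^-14 m

Using the de Broglie relation λ = h/(mv):

λ = h/(mv)
λ = (6.626 × 10^-34 J·s) / (6.64 × 10^-27 kg × 9.49 × 10^6 m/s)
λ = 1.05 × 10^-14 m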